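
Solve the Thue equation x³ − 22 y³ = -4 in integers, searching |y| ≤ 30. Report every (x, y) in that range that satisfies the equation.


The equation is x³ - 22y³ = -4. For fixed y, x³ = 22·y³ − 4, so a solution requires the RHS to be a perfect cube.
Strategy: iterate y from -30 to 30, compute RHS = 22·y³ − 4, and check whether it is a (positive or negative) perfect cube.
Check small values of y:
  y = 0: RHS = -4 is not a perfect cube.
  y = 1: RHS = 18 is not a perfect cube.
  y = -1: RHS = -26 is not a perfect cube.
  y = 2: RHS = 172 is not a perfect cube.
  y = -2: RHS = -180 is not a perfect cube.
  y = 3: RHS = 590 is not a perfect cube.
  y = -3: RHS = -598 is not a perfect cube.
Continuing the search up to |y| = 30 finds no solutions either.
No (x, y) in the scanned range satisfies the equation.

No integer solutions with |y| ≤ 30.


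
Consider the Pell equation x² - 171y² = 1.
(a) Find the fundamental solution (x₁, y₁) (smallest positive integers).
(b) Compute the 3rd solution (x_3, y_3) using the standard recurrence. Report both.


Step 1: Find the fundamental solution (x₁, y₁) of x² - 171y² = 1.
  Expand √171 as a continued fraction. a₀ = ⌊√171⌋ = 13; iterate m_{k+1} = d_k·a_k − m_k, d_{k+1} = (171 − m_{k+1}²)/d_k, a_{k+1} = ⌊(a₀ + m_{k+1})/d_{k+1}⌋ (starting m₀ = 0, d₀ = 1), with convergents p_k = a_k·p_{k-1} + p_{k-2}, q_k = a_k·q_{k-1} + q_{k-2} (p₋₁ = 1, q₋₁ = 0):
  k = 0: a₀ = 13; p₀/q₀ = 13/1; p₀² − 171·q₀² = 169 − 171 = -2.
  k = 1: m = 13, d = 2, a = ⌊(13 + 13)/2⌋ = 13; p/q = (13·13 + 1)/(13·1 + 0) = 170/13; p² − 171·q² = 28900 − 28899 = 1.
  The first convergent with p² − 171·q² = 1 gives the fundamental solution (x₁, y₁) = (170, 13).
Step 2: Apply the recurrence (x_{n+1}, y_{n+1}) = (x₁x_n + 171y₁y_n, x₁y_n + y₁x_n) repeatedly.
  From (x_1, y_1) = (170, 13): x_2 = 170·170 + 171·13·13 = 57799; y_2 = 170·13 + 13·170 = 4420.
  From (x_2, y_2) = (57799, 4420): x_3 = 170·57799 + 171·13·4420 = 19651490; y_3 = 170·4420 + 13·57799 = 1502787.
Step 3: Verify x_3² - 171·y_3² = 386181059220100 - 386181059220099 = 1 (should be 1). ✓

(x_1, y_1) = (170, 13); (x_3, y_3) = (19651490, 1502787).


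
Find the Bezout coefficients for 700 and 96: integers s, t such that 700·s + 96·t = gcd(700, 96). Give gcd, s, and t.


Euclidean algorithm on (700, 96) — divide until remainder is 0:
  700 = 7 · 96 + 28
  96 = 3 · 28 + 12
  28 = 2 · 12 + 4
  12 = 3 · 4 + 0
gcd(700, 96) = 4.
Track Bezout coefficients alongside the remainders: start with r₀ = 700 = a·1 + b·0 (s = 1, t = 0) and r₁ = 96 = a·0 + b·1 (s = 0, t = 1); each new remainder r_{k+1} = r_{k-1} − q_k·r_k inherits s_{k+1} = s_{k-1} − q_k·s_k, t_{k+1} = t_{k-1} − q_k·t_k, so r_k = a·s_k + b·t_k at every step:
  q = 7: r = 28, s = 1 − 7·0 = 1, t = 0 − 7·1 = -7  (check: 700·1 + 96·(-7) = 28)
  q = 3: r = 12, s = 0 − 3·1 = -3, t = 1 − 3·(-7) = 22  (check: 700·(-3) + 96·22 = 12)
  q = 2: r = 4, s = 1 − 2·(-3) = 7, t = -7 − 2·22 = -51  (check: 700·7 + 96·(-51) = 4)
The row with r = 4 (the gcd) gives the Bezout coefficients s = 7, t = -51.
Result: 700 · (7) + 96 · (-51) = 4.

gcd(700, 96) = 4; s = 7, t = -51 (check: 700·7 + 96·(-51) = 4).


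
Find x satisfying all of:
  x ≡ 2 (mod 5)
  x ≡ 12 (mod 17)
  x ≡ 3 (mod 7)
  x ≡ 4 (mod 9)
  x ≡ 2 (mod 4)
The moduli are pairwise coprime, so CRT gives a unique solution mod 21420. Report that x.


Product of moduli M = 5 · 17 · 7 · 9 · 4 = 21420.
Merge one congruence at a time:
  Start: x ≡ 2 (mod 5).
  Combine with x ≡ 12 (mod 17); new modulus lcm = 85.
    Write x = 2 + 5·t and substitute into x ≡ 12 (mod 17): 5·t ≡ 12 − 2 = 10 (mod 17).
    The inverse of 5 mod 17 is 7 (since 5·7 = 35 = 2·17 + 1), so t ≡ 7·10 = 70 ≡ 2 (mod 17).
    Then x = 2 + 5·2 = 12, valid modulo lcm(5, 17) = 85: x ≡ 12 (mod 85).
  Combine with x ≡ 3 (mod 7); new modulus lcm = 595.
    Write x = 12 + 85·t and substitute into x ≡ 3 (mod 7): 85·t ≡ 3 − 12 = -9 (mod 7).
    Reduce coefficients mod 7: 1·t ≡ 5 (mod 7).
    So t ≡ 5 (mod 7).
    Then x = 12 + 85·5 = 437, valid modulo lcm(85, 7) = 595: x ≡ 437 (mod 595).
  Combine with x ≡ 4 (mod 9); new modulus lcm = 5355.
    Write x = 437 + 595·t and substitute into x ≡ 4 (mod 9): 595·t ≡ 4 − 437 = -433 (mod 9).
    Reduce coefficients mod 9: 1·t ≡ 8 (mod 9).
    So t ≡ 8 (mod 9).
    Then x = 437 + 595·8 = 5197, valid modulo lcm(595, 9) = 5355: x ≡ 5197 (mod 5355).
  Combine with x ≡ 2 (mod 4); new modulus lcm = 21420.
    Write x = 5197 + 5355·t and substitute into x ≡ 2 (mod 4): 5355·t ≡ 2 − 5197 = -5195 (mod 4).
    Reduce coefficients mod 4: 3·t ≡ 1 (mod 4).
    The inverse of 3 mod 4 is 3 (since 3·3 = 9 = 2·4 + 1), so t ≡ 3·1 = 3 ≡ 3 (mod 4).
    Then x = 5197 + 5355·3 = 21262, valid modulo lcm(5355, 4) = 21420: x ≡ 21262 (mod 21420).
Verify against each original: 21262 mod 5 = 2, 21262 mod 17 = 12, 21262 mod 7 = 3, 21262 mod 9 = 4, 21262 mod 4 = 2.

x ≡ 21262 (mod 21420).


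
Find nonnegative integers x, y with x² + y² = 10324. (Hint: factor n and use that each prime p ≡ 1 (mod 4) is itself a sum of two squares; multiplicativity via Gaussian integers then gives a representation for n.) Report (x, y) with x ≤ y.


Step 1: Factor n = 10324 = 2^2 · 29 · 89.
Step 2: Check the mod-4 condition on each prime factor: 2 = 2 (special); 29 ≡ 1 (mod 4), exponent 1; 89 ≡ 1 (mod 4), exponent 1.
All primes ≡ 3 (mod 4) appear to even exponent (or don't appear), so by the two-squares theorem n IS expressible as a sum of two squares.
Step 3: Build a representation. Group n = k² · m with k = 2 and m = 29 · 89 = 2581 (a product of primes ≡ 1 (mod 4)); a representation of m scales to one of n via (k·x)² + (k·y)² = k²(x² + y²). Each prime p ≡ 1 (mod 4) is itself a sum of two squares; find a² by testing p − a² for a perfect square:
  29: 29 − 1² = 28, 29 − 2² = 25 = 5² ⇒ 29 = 2² + 5².
  89: 89 − 1² = 88, 89 − 2² = 85, 89 − 3² = 80, 89 − 4² = 73, 89 − 5² = 64 = 8² ⇒ 89 = 5² + 8².
  Combine using the Brahmagupta–Fibonacci identity (a² + b²)(c² + d²) = (ac − bd)² + (ad + bc)² = (ac + bd)² + (ad − bc)²:
  29 · 89 = 2581: from (2² + 5²)(5² + 8²), take (2·5 − 5·8, 2·8 + 5·5) = (10 − 40, 16 + 25) = (-30, 41); dropping signs (only squares matter) gives (30, 41); check 30² + 41² = 900 + 1681 = 2581 ✓.
  Scale by k = 2: (2·30, 2·41) = (60, 82).
Step 4: Order so x ≤ y and verify: 60² + 82² = 3600 + 6724 = 10324 = n. ✓

n = 10324 = 60² + 82² (one valid representation with x ≤ y).


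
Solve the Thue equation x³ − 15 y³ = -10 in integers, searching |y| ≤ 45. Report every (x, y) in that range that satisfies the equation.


The equation is x³ - 15y³ = -10. For fixed y, x³ = 15·y³ − 10, so a solution requires the RHS to be a perfect cube.
Strategy: iterate y from -45 to 45, compute RHS = 15·y³ − 10, and check whether it is a (positive or negative) perfect cube.
Check small values of y:
  y = 0: RHS = -10 is not a perfect cube.
  y = 1: RHS = 5 is not a perfect cube.
  y = -1: RHS = -25 is not a perfect cube.
  y = 2: RHS = 110 is not a perfect cube.
  y = -2: RHS = -130 is not a perfect cube.
  y = 3: RHS = 395 is not a perfect cube.
  y = -3: RHS = -415 is not a perfect cube.
Continuing the search up to |y| = 45 finds no solutions either.
No (x, y) in the scanned range satisfies the equation.

No integer solutions with |y| ≤ 45.


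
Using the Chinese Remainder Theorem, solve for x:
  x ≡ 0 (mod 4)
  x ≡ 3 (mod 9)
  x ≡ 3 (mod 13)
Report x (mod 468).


Moduli 4, 9, 13 are pairwise coprime; by CRT there is a unique solution modulo M = 4 · 9 · 13 = 468.
Solve pairwise, accumulating the modulus:
  Start with x ≡ 0 (mod 4).
  Combine with x ≡ 3 (mod 9): since gcd(4, 9) = 1, we get a unique residue mod 36.
    Write x = 0 + 4·t and substitute into x ≡ 3 (mod 9): 4·t ≡ 3 − 0 = 3 (mod 9).
    The inverse of 4 mod 9 is 7 (since 4·7 = 28 = 3·9 + 1), so t ≡ 7·3 = 21 ≡ 3 (mod 9).
    Then x = 0 + 4·3 = 12, valid modulo lcm(4, 9) = 36: x ≡ 12 (mod 36).
  Combine with x ≡ 3 (mod 13): since gcd(36, 13) = 1, we get a unique residue mod 468.
    Write x = 12 + 36·t and substitute into x ≡ 3 (mod 13): 36·t ≡ 3 − 12 = -9 (mod 13).
    Reduce coefficients mod 13: 10·t ≡ 4 (mod 13).
    The inverse of 10 mod 13 is 4 (since 10·4 = 40 = 3·13 + 1), so t ≡ 4·4 = 16 ≡ 3 (mod 13).
    Then x = 12 + 36·3 = 120, valid modulo lcm(36, 13) = 468: x ≡ 120 (mod 468).
Verify: 120 mod 4 = 0 ✓, 120 mod 9 = 3 ✓, 120 mod 13 = 3 ✓.

x ≡ 120 (mod 468).


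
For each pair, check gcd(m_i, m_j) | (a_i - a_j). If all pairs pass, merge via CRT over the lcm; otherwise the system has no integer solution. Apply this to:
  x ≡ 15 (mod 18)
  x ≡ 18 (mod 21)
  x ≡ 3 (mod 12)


Moduli 18, 21, 12 are not pairwise coprime, so CRT works modulo lcm(m_i) when all pairwise compatibility conditions hold.
Pairwise compatibility: gcd(m_i, m_j) must divide a_i - a_j for every pair.
Merge one congruence at a time:
  Start: x ≡ 15 (mod 18).
  Combine with x ≡ 18 (mod 21): gcd(18, 21) = 3; 18 - 15 = 3, which IS divisible by 3, so compatible.
    Write x = 15 + 18·t and substitute into x ≡ 18 (mod 21): 18·t ≡ 18 − 15 = 3 (mod 21).
    Divide the congruence (and modulus) by g = 3: 6·t ≡ 1 (mod 7).
    The inverse of 6 mod 7 is 6 (since 6·6 = 36 = 5·7 + 1), so t ≡ 6·1 = 6 ≡ 6 (mod 7).
    Then x = 15 + 18·6 = 123, valid modulo lcm(18, 21) = 126: x ≡ 123 (mod 126).
  Combine with x ≡ 3 (mod 12): gcd(126, 12) = 6; 3 - 123 = -120, which IS divisible by 6, so compatible.
    Write x = 123 + 126·t and substitute into x ≡ 3 (mod 12): 126·t ≡ 3 − 123 = -120 (mod 12).
    Divide the congruence (and modulus) by g = 6: 21·t ≡ -20 (mod 2).
    Reduce coefficients mod 2: 1·t ≡ 0 (mod 2).
    So t ≡ 0 (mod 2).
    Then x = 123 + 126·0 = 123, valid modulo lcm(126, 12) = 252: x ≡ 123 (mod 252).
Verify: 123 mod 18 = 15, 123 mod 21 = 18, 123 mod 12 = 3.

x ≡ 123 (mod 252).


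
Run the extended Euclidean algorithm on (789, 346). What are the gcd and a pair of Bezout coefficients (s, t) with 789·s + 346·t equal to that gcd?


Euclidean algorithm on (789, 346) — divide until remainder is 0:
  789 = 2 · 346 + 97
  346 = 3 · 97 + 55
  97 = 1 · 55 + 42
  55 = 1 · 42 + 13
  42 = 3 · 13 + 3
  13 = 4 · 3 + 1
  3 = 3 · 1 + 0
gcd(789, 346) = 1.
Track Bezout coefficients alongside the remainders: start with r₀ = 789 = a·1 + b·0 (s = 1, t = 0) and r₁ = 346 = a·0 + b·1 (s = 0, t = 1); each new remainder r_{k+1} = r_{k-1} − q_k·r_k inherits s_{k+1} = s_{k-1} − q_k·s_k, t_{k+1} = t_{k-1} − q_k·t_k, so r_k = a·s_k + b·t_k at every step:
  q = 2: r = 97, s = 1 − 2·0 = 1, t = 0 − 2·1 = -2  (check: 789·1 + 346·(-2) = 97)
  q = 3: r = 55, s = 0 − 3·1 = -3, t = 1 − 3·(-2) = 7  (check: 789·(-3) + 346·7 = 55)
  q = 1: r = 42, s = 1 − 1·(-3) = 4, t = -2 − 1·7 = -9  (check: 789·4 + 346·(-9) = 42)
  q = 1: r = 13, s = -3 − 1·4 = -7, t = 7 − 1·(-9) = 16  (check: 789·(-7) + 346·16 = 13)
  q = 3: r = 3, s = 4 − 3·(-7) = 25, t = -9 − 3·16 = -57  (check: 789·25 + 346·(-57) = 3)
  q = 4: r = 1, s = -7 − 4·25 = -107, t = 16 − 4·(-57) = 244  (check: 789·(-107) + 346·244 = 1)
The row with r = 1 (the gcd) gives the Bezout coefficients s = -107, t = 244.
Result: 789 · (-107) + 346 · (244) = 1.

gcd(789, 346) = 1; s = -107, t = 244 (check: 789·(-107) + 346·244 = 1).


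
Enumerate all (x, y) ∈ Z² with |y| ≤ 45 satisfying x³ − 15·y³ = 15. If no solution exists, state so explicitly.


The equation is x³ - 15y³ = 15. For fixed y, x³ = 15·y³ + 15, so a solution requires the RHS to be a perfect cube.
Strategy: iterate y from -45 to 45, compute RHS = 15·y³ + 15, and check whether it is a (positive or negative) perfect cube.
Check small values of y:
  y = 0: RHS = 15 is not a perfect cube.
  y = 1: RHS = 30 is not a perfect cube.
  y = -1: RHS = 0 = (0)³ ⇒ x = 0 works.
  y = 2: RHS = 135 is not a perfect cube.
  y = -2: RHS = -105 is not a perfect cube.
  y = 3: RHS = 420 is not a perfect cube.
  y = -3: RHS = -390 is not a perfect cube.
Continuing the search up to |y| = 45 finds no further solutions beyond those listed.
Collected solutions: (0, -1).

Solutions (with |y| ≤ 45): (0, -1).


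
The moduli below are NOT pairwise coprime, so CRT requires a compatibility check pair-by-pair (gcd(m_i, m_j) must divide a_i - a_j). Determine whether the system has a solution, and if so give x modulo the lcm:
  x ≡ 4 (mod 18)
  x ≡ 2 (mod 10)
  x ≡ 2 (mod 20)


Moduli 18, 10, 20 are not pairwise coprime, so CRT works modulo lcm(m_i) when all pairwise compatibility conditions hold.
Pairwise compatibility: gcd(m_i, m_j) must divide a_i - a_j for every pair.
Merge one congruence at a time:
  Start: x ≡ 4 (mod 18).
  Combine with x ≡ 2 (mod 10): gcd(18, 10) = 2; 2 - 4 = -2, which IS divisible by 2, so compatible.
    Write x = 4 + 18·t and substitute into x ≡ 2 (mod 10): 18·t ≡ 2 − 4 = -2 (mod 10).
    Divide the congruence (and modulus) by g = 2: 9·t ≡ -1 (mod 5).
    Reduce coefficients mod 5: 4·t ≡ 4 (mod 5).
    The inverse of 4 mod 5 is 4 (since 4·4 = 16 = 3·5 + 1), so t ≡ 4·4 = 16 ≡ 1 (mod 5).
    Then x = 4 + 18·1 = 22, valid modulo lcm(18, 10) = 90: x ≡ 22 (mod 90).
  Combine with x ≡ 2 (mod 20): gcd(90, 20) = 10; 2 - 22 = -20, which IS divisible by 10, so compatible.
    Write x = 22 + 90·t and substitute into x ≡ 2 (mod 20): 90·t ≡ 2 − 22 = -20 (mod 20).
    Divide the congruence (and modulus) by g = 10: 9·t ≡ -2 (mod 2).
    Reduce coefficients mod 2: 1·t ≡ 0 (mod 2).
    So t ≡ 0 (mod 2).
    Then x = 22 + 90·0 = 22, valid modulo lcm(90, 20) = 180: x ≡ 22 (mod 180).
Verify: 22 mod 18 = 4, 22 mod 10 = 2, 22 mod 20 = 2.

x ≡ 22 (mod 180).


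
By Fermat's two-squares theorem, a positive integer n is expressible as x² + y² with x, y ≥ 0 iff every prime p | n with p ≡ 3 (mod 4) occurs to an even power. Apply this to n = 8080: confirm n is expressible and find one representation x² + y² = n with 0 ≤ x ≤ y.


Step 1: Factor n = 8080 = 2^4 · 5 · 101.
Step 2: Check the mod-4 condition on each prime factor: 2 = 2 (special); 5 ≡ 1 (mod 4), exponent 1; 101 ≡ 1 (mod 4), exponent 1.
All primes ≡ 3 (mod 4) appear to even exponent (or don't appear), so by the two-squares theorem n IS expressible as a sum of two squares.
Step 3: Build a representation. Group n = k² · m with k = 4 and m = 5 · 101 = 505 (a product of primes ≡ 1 (mod 4)); a representation of m scales to one of n via (k·x)² + (k·y)² = k²(x² + y²). Each prime p ≡ 1 (mod 4) is itself a sum of two squares; find a² by testing p − a² for a perfect square:
  5: 5 − 1² = 4 = 2² ⇒ 5 = 1² + 2².
  101: 101 − 1² = 100 = 10² ⇒ 101 = 1² + 10².
  Combine using the Brahmagupta–Fibonacci identity (a² + b²)(c² + d²) = (ac − bd)² + (ad + bc)² = (ac + bd)² + (ad − bc)²:
  5 · 101 = 505: from (1² + 2²)(1² + 10²), take (1·1 − 2·10, 1·10 + 2·1) = (1 − 20, 10 + 2) = (-19, 12); dropping signs (only squares matter) gives (19, 12); check 19² + 12² = 361 + 144 = 505 ✓.
  Scale by k = 4: (4·19, 4·12) = (76, 48).
Step 4: Order so x ≤ y and verify: 48² + 76² = 2304 + 5776 = 8080 = n. ✓

n = 8080 = 48² + 76² (one valid representation with x ≤ y).


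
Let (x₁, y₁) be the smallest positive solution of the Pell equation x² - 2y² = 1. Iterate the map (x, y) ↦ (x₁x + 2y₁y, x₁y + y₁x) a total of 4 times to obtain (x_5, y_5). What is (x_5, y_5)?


Step 1: Find the fundamental solution (x₁, y₁) of x² - 2y² = 1.
  Expand √2 as a continued fraction. a₀ = ⌊√2⌋ = 1; iterate m_{k+1} = d_k·a_k − m_k, d_{k+1} = (2 − m_{k+1}²)/d_k, a_{k+1} = ⌊(a₀ + m_{k+1})/d_{k+1}⌋ (starting m₀ = 0, d₀ = 1), with convergents p_k = a_k·p_{k-1} + p_{k-2}, q_k = a_k·q_{k-1} + q_{k-2} (p₋₁ = 1, q₋₁ = 0):
  k = 0: a₀ = 1; p₀/q₀ = 1/1; p₀² − 2·q₀² = 1 − 2 = -1.
  k = 1: m = 1, d = 1, a = ⌊(1 + 1)/1⌋ = 2; p/q = (2·1 + 1)/(2·1 + 0) = 3/2; p² − 2·q² = 9 − 8 = 1.
  The first convergent with p² − 2·q² = 1 gives the fundamental solution (x₁, y₁) = (3, 2).
Step 2: Apply the recurrence (x_{n+1}, y_{n+1}) = (x₁x_n + 2y₁y_n, x₁y_n + y₁x_n) repeatedly.
  From (x_1, y_1) = (3, 2): x_2 = 3·3 + 2·2·2 = 17; y_2 = 3·2 + 2·3 = 12.
  From (x_2, y_2) = (17, 12): x_3 = 3·17 + 2·2·12 = 99; y_3 = 3·12 + 2·17 = 70.
  From (x_3, y_3) = (99, 70): x_4 = 3·99 + 2·2·70 = 577; y_4 = 3·70 + 2·99 = 408.
  From (x_4, y_4) = (577, 408): x_5 = 3·577 + 2·2·408 = 3363; y_5 = 3·408 + 2·577 = 2378.
Step 3: Verify x_5² - 2·y_5² = 11309769 - 11309768 = 1 (should be 1). ✓

(x_1, y_1) = (3, 2); (x_5, y_5) = (3363, 2378).


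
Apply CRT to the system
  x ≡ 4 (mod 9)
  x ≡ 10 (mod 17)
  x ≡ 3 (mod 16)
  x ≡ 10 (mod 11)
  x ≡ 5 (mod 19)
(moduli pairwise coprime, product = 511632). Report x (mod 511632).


Product of moduli M = 9 · 17 · 16 · 11 · 19 = 511632.
Merge one congruence at a time:
  Start: x ≡ 4 (mod 9).
  Combine with x ≡ 10 (mod 17); new modulus lcm = 153.
    Write x = 4 + 9·t and substitute into x ≡ 10 (mod 17): 9·t ≡ 10 − 4 = 6 (mod 17).
    The inverse of 9 mod 17 is 2 (since 9·2 = 18 = 1·17 + 1), so t ≡ 2·6 = 12 ≡ 12 (mod 17).
    Then x = 4 + 9·12 = 112, valid modulo lcm(9, 17) = 153: x ≡ 112 (mod 153).
  Combine with x ≡ 3 (mod 16); new modulus lcm = 2448.
    Write x = 112 + 153·t and substitute into x ≡ 3 (mod 16): 153·t ≡ 3 − 112 = -109 (mod 16).
    Reduce coefficients mod 16: 9·t ≡ 3 (mod 16).
    The inverse of 9 mod 16 is 9 (since 9·9 = 81 = 5·16 + 1), so t ≡ 9·3 = 27 ≡ 11 (mod 16).
    Then x = 112 + 153·11 = 1795, valid modulo lcm(153, 16) = 2448: x ≡ 1795 (mod 2448).
  Combine with x ≡ 10 (mod 11); new modulus lcm = 26928.
    Write x = 1795 + 2448·t and substitute into x ≡ 10 (mod 11): 2448·t ≡ 10 − 1795 = -1785 (mod 11).
    Reduce coefficients mod 11: 6·t ≡ 8 (mod 11).
    The inverse of 6 mod 11 is 2 (since 6·2 = 12 = 1·11 + 1), so t ≡ 2·8 = 16 ≡ 5 (mod 11).
    Then x = 1795 + 2448·5 = 14035, valid modulo lcm(2448, 11) = 26928: x ≡ 14035 (mod 26928).
  Combine with x ≡ 5 (mod 19); new modulus lcm = 511632.
    Write x = 14035 + 26928·t and substitute into x ≡ 5 (mod 19): 26928·t ≡ 5 − 14035 = -14030 (mod 19).
    Reduce coefficients mod 19: 5·t ≡ 11 (mod 19).
    The inverse of 5 mod 19 is 4 (since 5·4 = 20 = 1·19 + 1), so t ≡ 4·11 = 44 ≡ 6 (mod 19).
    Then x = 14035 + 26928·6 = 175603, valid modulo lcm(26928, 19) = 511632: x ≡ 175603 (mod 511632).
Verify against each original: 175603 mod 9 = 4, 175603 mod 17 = 10, 175603 mod 16 = 3, 175603 mod 11 = 10, 175603 mod 19 = 5.

x ≡ 175603 (mod 511632).


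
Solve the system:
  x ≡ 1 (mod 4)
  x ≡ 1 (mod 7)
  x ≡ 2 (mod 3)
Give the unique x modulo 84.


Moduli 4, 7, 3 are pairwise coprime; by CRT there is a unique solution modulo M = 4 · 7 · 3 = 84.
Solve pairwise, accumulating the modulus:
  Start with x ≡ 1 (mod 4).
  Combine with x ≡ 1 (mod 7): since gcd(4, 7) = 1, we get a unique residue mod 28.
    Write x = 1 + 4·t and substitute into x ≡ 1 (mod 7): 4·t ≡ 1 − 1 = 0 (mod 7).
    The inverse of 4 mod 7 is 2 (since 4·2 = 8 = 1·7 + 1), so t ≡ 2·0 = 0 ≡ 0 (mod 7).
    Then x = 1 + 4·0 = 1, valid modulo lcm(4, 7) = 28: x ≡ 1 (mod 28).
  Combine with x ≡ 2 (mod 3): since gcd(28, 3) = 1, we get a unique residue mod 84.
    Write x = 1 + 28·t and substitute into x ≡ 2 (mod 3): 28·t ≡ 2 − 1 = 1 (mod 3).
    Reduce coefficients mod 3: 1·t ≡ 1 (mod 3).
    So t ≡ 1 (mod 3).
    Then x = 1 + 28·1 = 29, valid modulo lcm(28, 3) = 84: x ≡ 29 (mod 84).
Verify: 29 mod 4 = 1 ✓, 29 mod 7 = 1 ✓, 29 mod 3 = 2 ✓.

x ≡ 29 (mod 84).


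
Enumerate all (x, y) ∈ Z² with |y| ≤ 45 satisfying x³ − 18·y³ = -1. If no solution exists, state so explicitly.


The equation is x³ - 18y³ = -1. For fixed y, x³ = 18·y³ − 1, so a solution requires the RHS to be a perfect cube.
Strategy: iterate y from -45 to 45, compute RHS = 18·y³ − 1, and check whether it is a (positive or negative) perfect cube.
Check small values of y:
  y = 0: RHS = -1 = (-1)³ ⇒ x = -1 works.
  y = 1: RHS = 17 is not a perfect cube.
  y = -1: RHS = -19 is not a perfect cube.
  y = 2: RHS = 143 is not a perfect cube.
  y = -2: RHS = -145 is not a perfect cube.
  y = 3: RHS = 485 is not a perfect cube.
  y = -3: RHS = -487 is not a perfect cube.
Continuing the search up to |y| = 45 finds no further solutions beyond those listed.
Collected solutions: (-1, 0).

Solutions (with |y| ≤ 45): (-1, 0).


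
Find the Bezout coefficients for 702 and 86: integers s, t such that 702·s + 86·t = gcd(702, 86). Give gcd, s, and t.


Euclidean algorithm on (702, 86) — divide until remainder is 0:
  702 = 8 · 86 + 14
  86 = 6 · 14 + 2
  14 = 7 · 2 + 0
gcd(702, 86) = 2.
Track Bezout coefficients alongside the remainders: start with r₀ = 702 = a·1 + b·0 (s = 1, t = 0) and r₁ = 86 = a·0 + b·1 (s = 0, t = 1); each new remainder r_{k+1} = r_{k-1} − q_k·r_k inherits s_{k+1} = s_{k-1} − q_k·s_k, t_{k+1} = t_{k-1} − q_k·t_k, so r_k = a·s_k + b·t_k at every step:
  q = 8: r = 14, s = 1 − 8·0 = 1, t = 0 − 8·1 = -8  (check: 702·1 + 86·(-8) = 14)
  q = 6: r = 2, s = 0 − 6·1 = -6, t = 1 − 6·(-8) = 49  (check: 702·(-6) + 86·49 = 2)
The row with r = 2 (the gcd) gives the Bezout coefficients s = -6, t = 49.
Result: 702 · (-6) + 86 · (49) = 2.

gcd(702, 86) = 2; s = -6, t = 49 (check: 702·(-6) + 86·49 = 2).


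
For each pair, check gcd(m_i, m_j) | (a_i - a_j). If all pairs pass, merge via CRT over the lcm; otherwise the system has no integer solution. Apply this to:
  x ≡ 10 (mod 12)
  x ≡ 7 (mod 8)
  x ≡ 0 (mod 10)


Moduli 12, 8, 10 are not pairwise coprime, so CRT works modulo lcm(m_i) when all pairwise compatibility conditions hold.
Pairwise compatibility: gcd(m_i, m_j) must divide a_i - a_j for every pair.
Merge one congruence at a time:
  Start: x ≡ 10 (mod 12).
  Combine with x ≡ 7 (mod 8): gcd(12, 8) = 4, and 7 - 10 = -3 is NOT divisible by 4.
    ⇒ system is inconsistent (no integer solution).

No solution (the system is inconsistent).


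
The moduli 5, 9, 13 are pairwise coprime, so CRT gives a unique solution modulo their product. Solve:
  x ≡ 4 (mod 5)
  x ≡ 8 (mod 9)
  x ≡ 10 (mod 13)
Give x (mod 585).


Moduli 5, 9, 13 are pairwise coprime; by CRT there is a unique solution modulo M = 5 · 9 · 13 = 585.
Solve pairwise, accumulating the modulus:
  Start with x ≡ 4 (mod 5).
  Combine with x ≡ 8 (mod 9): since gcd(5, 9) = 1, we get a unique residue mod 45.
    Write x = 4 + 5·t and substitute into x ≡ 8 (mod 9): 5·t ≡ 8 − 4 = 4 (mod 9).
    The inverse of 5 mod 9 is 2 (since 5·2 = 10 = 1·9 + 1), so t ≡ 2·4 = 8 ≡ 8 (mod 9).
    Then x = 4 + 5·8 = 44, valid modulo lcm(5, 9) = 45: x ≡ 44 (mod 45).
  Combine with x ≡ 10 (mod 13): since gcd(45, 13) = 1, we get a unique residue mod 585.
    Write x = 44 + 45·t and substitute into x ≡ 10 (mod 13): 45·t ≡ 10 − 44 = -34 (mod 13).
    Reduce coefficients mod 13: 6·t ≡ 5 (mod 13).
    The inverse of 6 mod 13 is 11 (since 6·11 = 66 = 5·13 + 1), so t ≡ 11·5 = 55 ≡ 3 (mod 13).
    Then x = 44 + 45·3 = 179, valid modulo lcm(45, 13) = 585: x ≡ 179 (mod 585).
Verify: 179 mod 5 = 4 ✓, 179 mod 9 = 8 ✓, 179 mod 13 = 10 ✓.

x ≡ 179 (mod 585).


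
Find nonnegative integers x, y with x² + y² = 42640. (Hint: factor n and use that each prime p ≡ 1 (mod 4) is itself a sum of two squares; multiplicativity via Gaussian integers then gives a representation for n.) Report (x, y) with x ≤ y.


Step 1: Factor n = 42640 = 2^4 · 5 · 13 · 41.
Step 2: Check the mod-4 condition on each prime factor: 2 = 2 (special); 5 ≡ 1 (mod 4), exponent 1; 13 ≡ 1 (mod 4), exponent 1; 41 ≡ 1 (mod 4), exponent 1.
All primes ≡ 3 (mod 4) appear to even exponent (or don't appear), so by the two-squares theorem n IS expressible as a sum of two squares.
Step 3: Build a representation. Group n = k² · m with k = 4 and m = 5 · 13 · 41 = 2665 (a product of primes ≡ 1 (mod 4)); a representation of m scales to one of n via (k·x)² + (k·y)² = k²(x² + y²). Each prime p ≡ 1 (mod 4) is itself a sum of two squares; find a² by testing p − a² for a perfect square:
  5: 5 − 1² = 4 = 2² ⇒ 5 = 1² + 2².
  13: 13 − 1² = 12, 13 − 2² = 9 = 3² ⇒ 13 = 2² + 3².
  41: 41 − 1² = 40, 41 − 2² = 37, 41 − 3² = 32, 41 − 4² = 25 = 5² ⇒ 41 = 4² + 5².
  Combine using the Brahmagupta–Fibonacci identity (a² + b²)(c² + d²) = (ac − bd)² + (ad + bc)² = (ac + bd)² + (ad − bc)²:
  5 · 13 = 65: from (1² + 2²)(2² + 3²), take (1·2 − 2·3, 1·3 + 2·2) = (2 − 6, 3 + 4) = (-4, 7); dropping signs (only squares matter) gives (4, 7); check 4² + 7² = 16 + 49 = 65 ✓.
  65 · 41 = 2665: from (4² + 7²)(4² + 5²), take (4·4 − 7·5, 4·5 + 7·4) = (16 − 35, 20 + 28) = (-19, 48); dropping signs (only squares matter) gives (19, 48); check 19² + 48² = 361 + 2304 = 2665 ✓.
  Scale by k = 4: (4·19, 4·48) = (76, 192).
Step 4: Order so x ≤ y and verify: 76² + 192² = 5776 + 36864 = 42640 = n. ✓

n = 42640 = 76² + 192² (one valid representation with x ≤ y).


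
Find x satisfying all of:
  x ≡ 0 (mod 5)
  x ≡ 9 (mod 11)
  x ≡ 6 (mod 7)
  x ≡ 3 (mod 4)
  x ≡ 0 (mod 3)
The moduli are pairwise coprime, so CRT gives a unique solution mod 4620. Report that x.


Product of moduli M = 5 · 11 · 7 · 4 · 3 = 4620.
Merge one congruence at a time:
  Start: x ≡ 0 (mod 5).
  Combine with x ≡ 9 (mod 11); new modulus lcm = 55.
    Write x = 0 + 5·t and substitute into x ≡ 9 (mod 11): 5·t ≡ 9 − 0 = 9 (mod 11).
    The inverse of 5 mod 11 is 9 (since 5·9 = 45 = 4·11 + 1), so t ≡ 9·9 = 81 ≡ 4 (mod 11).
    Then x = 0 + 5·4 = 20, valid modulo lcm(5, 11) = 55: x ≡ 20 (mod 55).
  Combine with x ≡ 6 (mod 7); new modulus lcm = 385.
    Write x = 20 + 55·t and substitute into x ≡ 6 (mod 7): 55·t ≡ 6 − 20 = -14 (mod 7).
    Reduce coefficients mod 7: 6·t ≡ 0 (mod 7).
    The inverse of 6 mod 7 is 6 (since 6·6 = 36 = 5·7 + 1), so t ≡ 6·0 = 0 ≡ 0 (mod 7).
    Then x = 20 + 55·0 = 20, valid modulo lcm(55, 7) = 385: x ≡ 20 (mod 385).
  Combine with x ≡ 3 (mod 4); new modulus lcm = 1540.
    Write x = 20 + 385·t and substitute into x ≡ 3 (mod 4): 385·t ≡ 3 − 20 = -17 (mod 4).
    Reduce coefficients mod 4: 1·t ≡ 3 (mod 4).
    So t ≡ 3 (mod 4).
    Then x = 20 + 385·3 = 1175, valid modulo lcm(385, 4) = 1540: x ≡ 1175 (mod 1540).
  Combine with x ≡ 0 (mod 3); new modulus lcm = 4620.
    Write x = 1175 + 1540·t and substitute into x ≡ 0 (mod 3): 1540·t ≡ 0 − 1175 = -1175 (mod 3).
    Reduce coefficients mod 3: 1·t ≡ 1 (mod 3).
    So t ≡ 1 (mod 3).
    Then x = 1175 + 1540·1 = 2715, valid modulo lcm(1540, 3) = 4620: x ≡ 2715 (mod 4620).
Verify against each original: 2715 mod 5 = 0, 2715 mod 11 = 9, 2715 mod 7 = 6, 2715 mod 4 = 3, 2715 mod 3 = 0.

x ≡ 2715 (mod 4620).


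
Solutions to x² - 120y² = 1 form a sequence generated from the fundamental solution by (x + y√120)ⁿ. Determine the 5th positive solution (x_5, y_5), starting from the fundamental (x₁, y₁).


Step 1: Find the fundamental solution (x₁, y₁) of x² - 120y² = 1.
  Expand √120 as a continued fraction. a₀ = ⌊√120⌋ = 10; iterate m_{k+1} = d_k·a_k − m_k, d_{k+1} = (120 − m_{k+1}²)/d_k, a_{k+1} = ⌊(a₀ + m_{k+1})/d_{k+1}⌋ (starting m₀ = 0, d₀ = 1), with convergents p_k = a_k·p_{k-1} + p_{k-2}, q_k = a_k·q_{k-1} + q_{k-2} (p₋₁ = 1, q₋₁ = 0):
  k = 0: a₀ = 10; p₀/q₀ = 10/1; p₀² − 120·q₀² = 100 − 120 = -20.
  k = 1: m = 10, d = 20, a = ⌊(10 + 10)/20⌋ = 1; p/q = (1·10 + 1)/(1·1 + 0) = 11/1; p² − 120·q² = 121 − 120 = 1.
  The first convergent with p² − 120·q² = 1 gives the fundamental solution (x₁, y₁) = (11, 1).
Step 2: Apply the recurrence (x_{n+1}, y_{n+1}) = (x₁x_n + 120y₁y_n, x₁y_n + y₁x_n) repeatedly.
  From (x_1, y_1) = (11, 1): x_2 = 11·11 + 120·1·1 = 241; y_2 = 11·1 + 1·11 = 22.
  From (x_2, y_2) = (241, 22): x_3 = 11·241 + 120·1·22 = 5291; y_3 = 11·22 + 1·241 = 483.
  From (x_3, y_3) = (5291, 483): x_4 = 11·5291 + 120·1·483 = 116161; y_4 = 11·483 + 1·5291 = 10604.
  From (x_4, y_4) = (116161, 10604): x_5 = 11·116161 + 120·1·10604 = 2550251; y_5 = 11·10604 + 1·116161 = 232805.
Step 3: Verify x_5² - 120·y_5² = 6503780163001 - 6503780163000 = 1 (should be 1). ✓

(x_1, y_1) = (11, 1); (x_5, y_5) = (2550251, 232805).


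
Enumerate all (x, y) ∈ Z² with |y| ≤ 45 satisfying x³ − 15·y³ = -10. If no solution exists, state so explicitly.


The equation is x³ - 15y³ = -10. For fixed y, x³ = 15·y³ − 10, so a solution requires the RHS to be a perfect cube.
Strategy: iterate y from -45 to 45, compute RHS = 15·y³ − 10, and check whether it is a (positive or negative) perfect cube.
Check small values of y:
  y = 0: RHS = -10 is not a perfect cube.
  y = 1: RHS = 5 is not a perfect cube.
  y = -1: RHS = -25 is not a perfect cube.
  y = 2: RHS = 110 is not a perfect cube.
  y = -2: RHS = -130 is not a perfect cube.
  y = 3: RHS = 395 is not a perfect cube.
  y = -3: RHS = -415 is not a perfect cube.
Continuing the search up to |y| = 45 finds no solutions either.
No (x, y) in the scanned range satisfies the equation.

No integer solutions with |y| ≤ 45.


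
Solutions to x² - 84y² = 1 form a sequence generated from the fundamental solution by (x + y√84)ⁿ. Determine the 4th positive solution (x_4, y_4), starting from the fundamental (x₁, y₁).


Step 1: Find the fundamental solution (x₁, y₁) of x² - 84y² = 1.
  Expand √84 as a continued fraction. a₀ = ⌊√84⌋ = 9; iterate m_{k+1} = d_k·a_k − m_k, d_{k+1} = (84 − m_{k+1}²)/d_k, a_{k+1} = ⌊(a₀ + m_{k+1})/d_{k+1}⌋ (starting m₀ = 0, d₀ = 1), with convergents p_k = a_k·p_{k-1} + p_{k-2}, q_k = a_k·q_{k-1} + q_{k-2} (p₋₁ = 1, q₋₁ = 0):
  k = 0: a₀ = 9; p₀/q₀ = 9/1; p₀² − 84·q₀² = 81 − 84 = -3.
  k = 1: m = 9, d = 3, a = ⌊(9 + 9)/3⌋ = 6; p/q = (6·9 + 1)/(6·1 + 0) = 55/6; p² − 84·q² = 3025 − 3024 = 1.
  The first convergent with p² − 84·q² = 1 gives the fundamental solution (x₁, y₁) = (55, 6).
Step 2: Apply the recurrence (x_{n+1}, y_{n+1}) = (x₁x_n + 84y₁y_n, x₁y_n + y₁x_n) repeatedly.
  From (x_1, y_1) = (55, 6): x_2 = 55·55 + 84·6·6 = 6049; y_2 = 55·6 + 6·55 = 660.
  From (x_2, y_2) = (6049, 660): x_3 = 55·6049 + 84·6·660 = 665335; y_3 = 55·660 + 6·6049 = 72594.
  From (x_3, y_3) = (665335, 72594): x_4 = 55·665335 + 84·6·72594 = 73180801; y_4 = 55·72594 + 6·665335 = 7984680.
Step 3: Verify x_4² - 84·y_4² = 5355429635001601 - 5355429635001600 = 1 (should be 1). ✓

(x_1, y_1) = (55, 6); (x_4, y_4) = (73180801, 7984680).


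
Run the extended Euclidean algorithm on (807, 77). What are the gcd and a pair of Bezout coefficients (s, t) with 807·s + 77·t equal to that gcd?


Euclidean algorithm on (807, 77) — divide until remainder is 0:
  807 = 10 · 77 + 37
  77 = 2 · 37 + 3
  37 = 12 · 3 + 1
  3 = 3 · 1 + 0
gcd(807, 77) = 1.
Track Bezout coefficients alongside the remainders: start with r₀ = 807 = a·1 + b·0 (s = 1, t = 0) and r₁ = 77 = a·0 + b·1 (s = 0, t = 1); each new remainder r_{k+1} = r_{k-1} − q_k·r_k inherits s_{k+1} = s_{k-1} − q_k·s_k, t_{k+1} = t_{k-1} − q_k·t_k, so r_k = a·s_k + b·t_k at every step:
  q = 10: r = 37, s = 1 − 10·0 = 1, t = 0 − 10·1 = -10  (check: 807·1 + 77·(-10) = 37)
  q = 2: r = 3, s = 0 − 2·1 = -2, t = 1 − 2·(-10) = 21  (check: 807·(-2) + 77·21 = 3)
  q = 12: r = 1, s = 1 − 12·(-2) = 25, t = -10 − 12·21 = -262  (check: 807·25 + 77·(-262) = 1)
The row with r = 1 (the gcd) gives the Bezout coefficients s = 25, t = -262.
Result: 807 · (25) + 77 · (-262) = 1.

gcd(807, 77) = 1; s = 25, t = -262 (check: 807·25 + 77·(-262) = 1).


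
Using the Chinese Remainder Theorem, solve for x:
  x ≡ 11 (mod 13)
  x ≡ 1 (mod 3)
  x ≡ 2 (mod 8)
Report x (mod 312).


Moduli 13, 3, 8 are pairwise coprime; by CRT there is a unique solution modulo M = 13 · 3 · 8 = 312.
Solve pairwise, accumulating the modulus:
  Start with x ≡ 11 (mod 13).
  Combine with x ≡ 1 (mod 3): since gcd(13, 3) = 1, we get a unique residue mod 39.
    Write x = 11 + 13·t and substitute into x ≡ 1 (mod 3): 13·t ≡ 1 − 11 = -10 (mod 3).
    Reduce coefficients mod 3: 1·t ≡ 2 (mod 3).
    So t ≡ 2 (mod 3).
    Then x = 11 + 13·2 = 37, valid modulo lcm(13, 3) = 39: x ≡ 37 (mod 39).
  Combine with x ≡ 2 (mod 8): since gcd(39, 8) = 1, we get a unique residue mod 312.
    Write x = 37 + 39·t and substitute into x ≡ 2 (mod 8): 39·t ≡ 2 − 37 = -35 (mod 8).
    Reduce coefficients mod 8: 7·t ≡ 5 (mod 8).
    The inverse of 7 mod 8 is 7 (since 7·7 = 49 = 6·8 + 1), so t ≡ 7·5 = 35 ≡ 3 (mod 8).
    Then x = 37 + 39·3 = 154, valid modulo lcm(39, 8) = 312: x ≡ 154 (mod 312).
Verify: 154 mod 13 = 11 ✓, 154 mod 3 = 1 ✓, 154 mod 8 = 2 ✓.

x ≡ 154 (mod 312).


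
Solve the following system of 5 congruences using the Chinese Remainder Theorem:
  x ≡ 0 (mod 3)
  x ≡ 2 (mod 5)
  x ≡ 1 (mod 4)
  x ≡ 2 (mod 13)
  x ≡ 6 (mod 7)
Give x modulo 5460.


Product of moduli M = 3 · 5 · 4 · 13 · 7 = 5460.
Merge one congruence at a time:
  Start: x ≡ 0 (mod 3).
  Combine with x ≡ 2 (mod 5); new modulus lcm = 15.
    Write x = 0 + 3·t and substitute into x ≡ 2 (mod 5): 3·t ≡ 2 − 0 = 2 (mod 5).
    The inverse of 3 mod 5 is 2 (since 3·2 = 6 = 1·5 + 1), so t ≡ 2·2 = 4 ≡ 4 (mod 5).
    Then x = 0 + 3·4 = 12, valid modulo lcm(3, 5) = 15: x ≡ 12 (mod 15).
  Combine with x ≡ 1 (mod 4); new modulus lcm = 60.
    Write x = 12 + 15·t and substitute into x ≡ 1 (mod 4): 15·t ≡ 1 − 12 = -11 (mod 4).
    Reduce coefficients mod 4: 3·t ≡ 1 (mod 4).
    The inverse of 3 mod 4 is 3 (since 3·3 = 9 = 2·4 + 1), so t ≡ 3·1 = 3 ≡ 3 (mod 4).
    Then x = 12 + 15·3 = 57, valid modulo lcm(15, 4) = 60: x ≡ 57 (mod 60).
  Combine with x ≡ 2 (mod 13); new modulus lcm = 780.
    Write x = 57 + 60·t and substitute into x ≡ 2 (mod 13): 60·t ≡ 2 − 57 = -55 (mod 13).
    Reduce coefficients mod 13: 8·t ≡ 10 (mod 13).
    The inverse of 8 mod 13 is 5 (since 8·5 = 40 = 3·13 + 1), so t ≡ 5·10 = 50 ≡ 11 (mod 13).
    Then x = 57 + 60·11 = 717, valid modulo lcm(60, 13) = 780: x ≡ 717 (mod 780).
  Combine with x ≡ 6 (mod 7); new modulus lcm = 5460.
    Write x = 717 + 780·t and substitute into x ≡ 6 (mod 7): 780·t ≡ 6 − 717 = -711 (mod 7).
    Reduce coefficients mod 7: 3·t ≡ 3 (mod 7).
    The inverse of 3 mod 7 is 5 (since 3·5 = 15 = 2·7 + 1), so t ≡ 5·3 = 15 ≡ 1 (mod 7).
    Then x = 717 + 780·1 = 1497, valid modulo lcm(780, 7) = 5460: x ≡ 1497 (mod 5460).
Verify against each original: 1497 mod 3 = 0, 1497 mod 5 = 2, 1497 mod 4 = 1, 1497 mod 13 = 2, 1497 mod 7 = 6.

x ≡ 1497 (mod 5460).


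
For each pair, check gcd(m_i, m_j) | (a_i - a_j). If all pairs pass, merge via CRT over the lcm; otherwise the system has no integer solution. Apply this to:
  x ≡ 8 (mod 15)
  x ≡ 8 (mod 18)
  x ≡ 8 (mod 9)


Moduli 15, 18, 9 are not pairwise coprime, so CRT works modulo lcm(m_i) when all pairwise compatibility conditions hold.
Pairwise compatibility: gcd(m_i, m_j) must divide a_i - a_j for every pair.
Merge one congruence at a time:
  Start: x ≡ 8 (mod 15).
  Combine with x ≡ 8 (mod 18): gcd(15, 18) = 3; 8 - 8 = 0, which IS divisible by 3, so compatible.
    Write x = 8 + 15·t and substitute into x ≡ 8 (mod 18): 15·t ≡ 8 − 8 = 0 (mod 18).
    Divide the congruence (and modulus) by g = 3: 5·t ≡ 0 (mod 6).
    The inverse of 5 mod 6 is 5 (since 5·5 = 25 = 4·6 + 1), so t ≡ 5·0 = 0 ≡ 0 (mod 6).
    Then x = 8 + 15·0 = 8, valid modulo lcm(15, 18) = 90: x ≡ 8 (mod 90).
  Combine with x ≡ 8 (mod 9): gcd(90, 9) = 9; 8 - 8 = 0, which IS divisible by 9, so compatible.
    Write x = 8 + 90·t and substitute into x ≡ 8 (mod 9): 90·t ≡ 8 − 8 = 0 (mod 9).
    Divide the congruence (and modulus) by g = 9: 10·t ≡ 0 (mod 1).
    Modulo 1 every t works; take t = 0.
    Then x = 8 + 90·0 = 8, valid modulo lcm(90, 9) = 90: x ≡ 8 (mod 90).
Verify: 8 mod 15 = 8, 8 mod 18 = 8, 8 mod 9 = 8.

x ≡ 8 (mod 90).


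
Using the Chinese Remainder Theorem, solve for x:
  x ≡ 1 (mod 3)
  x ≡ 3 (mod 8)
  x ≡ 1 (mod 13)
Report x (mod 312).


Moduli 3, 8, 13 are pairwise coprime; by CRT there is a unique solution modulo M = 3 · 8 · 13 = 312.
Solve pairwise, accumulating the modulus:
  Start with x ≡ 1 (mod 3).
  Combine with x ≡ 3 (mod 8): since gcd(3, 8) = 1, we get a unique residue mod 24.
    Write x = 1 + 3·t and substitute into x ≡ 3 (mod 8): 3·t ≡ 3 − 1 = 2 (mod 8).
    The inverse of 3 mod 8 is 3 (since 3·3 = 9 = 1·8 + 1), so t ≡ 3·2 = 6 ≡ 6 (mod 8).
    Then x = 1 + 3·6 = 19, valid modulo lcm(3, 8) = 24: x ≡ 19 (mod 24).
  Combine with x ≡ 1 (mod 13): since gcd(24, 13) = 1, we get a unique residue mod 312.
    Write x = 19 + 24·t and substitute into x ≡ 1 (mod 13): 24·t ≡ 1 − 19 = -18 (mod 13).
    Reduce coefficients mod 13: 11·t ≡ 8 (mod 13).
    The inverse of 11 mod 13 is 6 (since 11·6 = 66 = 5·13 + 1), so t ≡ 6·8 = 48 ≡ 9 (mod 13).
    Then x = 19 + 24·9 = 235, valid modulo lcm(24, 13) = 312: x ≡ 235 (mod 312).
Verify: 235 mod 3 = 1 ✓, 235 mod 8 = 3 ✓, 235 mod 13 = 1 ✓.

x ≡ 235 (mod 312).


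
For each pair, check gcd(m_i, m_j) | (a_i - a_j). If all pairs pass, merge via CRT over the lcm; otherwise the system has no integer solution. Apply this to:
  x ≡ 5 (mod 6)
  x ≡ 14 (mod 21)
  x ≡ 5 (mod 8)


Moduli 6, 21, 8 are not pairwise coprime, so CRT works modulo lcm(m_i) when all pairwise compatibility conditions hold.
Pairwise compatibility: gcd(m_i, m_j) must divide a_i - a_j for every pair.
Merge one congruence at a time:
  Start: x ≡ 5 (mod 6).
  Combine with x ≡ 14 (mod 21): gcd(6, 21) = 3; 14 - 5 = 9, which IS divisible by 3, so compatible.
    Write x = 5 + 6·t and substitute into x ≡ 14 (mod 21): 6·t ≡ 14 − 5 = 9 (mod 21).
    Divide the congruence (and modulus) by g = 3: 2·t ≡ 3 (mod 7).
    The inverse of 2 mod 7 is 4 (since 2·4 = 8 = 1·7 + 1), so t ≡ 4·3 = 12 ≡ 5 (mod 7).
    Then x = 5 + 6·5 = 35, valid modulo lcm(6, 21) = 42: x ≡ 35 (mod 42).
  Combine with x ≡ 5 (mod 8): gcd(42, 8) = 2; 5 - 35 = -30, which IS divisible by 2, so compatible.
    Write x = 35 + 42·t and substitute into x ≡ 5 (mod 8): 42·t ≡ 5 − 35 = -30 (mod 8).
    Divide the congruence (and modulus) by g = 2: 21·t ≡ -15 (mod 4).
    Reduce coefficients mod 4: 1·t ≡ 1 (mod 4).
    So t ≡ 1 (mod 4).
    Then x = 35 + 42·1 = 77, valid modulo lcm(42, 8) = 168: x ≡ 77 (mod 168).
Verify: 77 mod 6 = 5, 77 mod 21 = 14, 77 mod 8 = 5.

x ≡ 77 (mod 168).


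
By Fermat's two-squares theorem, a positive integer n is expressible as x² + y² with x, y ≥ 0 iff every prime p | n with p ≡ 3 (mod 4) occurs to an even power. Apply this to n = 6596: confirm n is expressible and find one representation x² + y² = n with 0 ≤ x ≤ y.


Step 1: Factor n = 6596 = 2^2 · 17 · 97.
Step 2: Check the mod-4 condition on each prime factor: 2 = 2 (special); 17 ≡ 1 (mod 4), exponent 1; 97 ≡ 1 (mod 4), exponent 1.
All primes ≡ 3 (mod 4) appear to even exponent (or don't appear), so by the two-squares theorem n IS expressible as a sum of two squares.
Step 3: Build a representation. Group n = k² · m with k = 2 and m = 17 · 97 = 1649 (a product of primes ≡ 1 (mod 4)); a representation of m scales to one of n via (k·x)² + (k·y)² = k²(x² + y²). Each prime p ≡ 1 (mod 4) is itself a sum of two squares; find a² by testing p − a² for a perfect square:
  17: 17 − 1² = 16 = 4² ⇒ 17 = 1² + 4².
  97: 97 − 1² = 96, 97 − 2² = 93, 97 − 3² = 88, 97 − 4² = 81 = 9² ⇒ 97 = 4² + 9².
  Combine using the Brahmagupta–Fibonacci identity (a² + b²)(c² + d²) = (ac − bd)² + (ad + bc)² = (ac + bd)² + (ad − bc)²:
  17 · 97 = 1649: from (1² + 4²)(4² + 9²), take (1·4 − 4·9, 1·9 + 4·4) = (4 − 36, 9 + 16) = (-32, 25); dropping signs (only squares matter) gives (32, 25); check 32² + 25² = 1024 + 625 = 1649 ✓.
  Scale by k = 2: (2·32, 2·25) = (64, 50).
Step 4: Order so x ≤ y and verify: 50² + 64² = 2500 + 4096 = 6596 = n. ✓

n = 6596 = 50² + 64² (one valid representation with x ≤ y).
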